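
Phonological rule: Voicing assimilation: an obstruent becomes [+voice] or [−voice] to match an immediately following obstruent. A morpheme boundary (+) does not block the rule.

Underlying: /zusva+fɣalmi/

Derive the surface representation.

[zuzva+vɣalmi]

/s/ before /v/ (voiced) → [z]
/f/ before /ɣ/ (voiced) → [v]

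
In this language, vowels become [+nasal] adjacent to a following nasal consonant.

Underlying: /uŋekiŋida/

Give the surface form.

[ũŋekĩŋida]

/u/ before nasal /ŋ/ → [ũ]
/i/ before nasal /ŋ/ → [ĩ]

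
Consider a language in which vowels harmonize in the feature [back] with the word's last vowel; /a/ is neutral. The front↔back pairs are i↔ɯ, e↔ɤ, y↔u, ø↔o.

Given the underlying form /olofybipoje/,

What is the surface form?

/o/ harmonizes with /e/ ([-back]) → [ø]
/o/ harmonizes with /e/ ([-back]) → [ø]
/o/ harmonizes with /e/ ([-back]) → [ø]

[øløfybipøje]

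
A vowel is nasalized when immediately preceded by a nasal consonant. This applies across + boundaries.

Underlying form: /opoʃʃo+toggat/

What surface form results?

no segment meets the rule's conditions; no change.

[opoʃʃo+toggat]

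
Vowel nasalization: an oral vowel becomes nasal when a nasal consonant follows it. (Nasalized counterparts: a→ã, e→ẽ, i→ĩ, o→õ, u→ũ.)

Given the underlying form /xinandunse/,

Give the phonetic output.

/i/ before nasal /n/ → [ĩ]
/a/ before nasal /n/ → [ã]
/u/ before nasal /n/ → [ũ]

[xĩnãndũnse]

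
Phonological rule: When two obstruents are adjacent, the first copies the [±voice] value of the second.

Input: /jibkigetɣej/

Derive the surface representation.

[jipkigedɣej]

/b/ before /k/ (voiceless) → [p]
/t/ before /ɣ/ (voiced) → [d]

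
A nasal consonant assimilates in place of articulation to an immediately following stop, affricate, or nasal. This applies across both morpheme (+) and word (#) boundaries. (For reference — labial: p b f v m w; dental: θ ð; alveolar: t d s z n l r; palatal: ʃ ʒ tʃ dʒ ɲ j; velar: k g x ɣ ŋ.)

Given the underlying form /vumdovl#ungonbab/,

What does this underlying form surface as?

/m/ before /d/ (alveolar) → [n]
/n/ before /g/ (velar) → [ŋ]
/n/ before /b/ (labial) → [m]

[vundovl#uŋgombab]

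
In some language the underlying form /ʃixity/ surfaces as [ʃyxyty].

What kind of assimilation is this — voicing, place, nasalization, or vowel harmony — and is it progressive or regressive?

/i/→[y] /i/→[y].
Vowels agree with the last vowel, so the harmony is regressive.

vowel harmony, regressive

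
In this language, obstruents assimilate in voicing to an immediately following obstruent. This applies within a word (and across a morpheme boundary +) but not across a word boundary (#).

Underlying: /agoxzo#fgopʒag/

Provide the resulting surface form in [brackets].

[agoɣzo#vgobʒag]

/x/ before /z/ (voiced) → [ɣ]
/f/ before /g/ (voiced) → [v]
/p/ before /ʒ/ (voiced) → [b]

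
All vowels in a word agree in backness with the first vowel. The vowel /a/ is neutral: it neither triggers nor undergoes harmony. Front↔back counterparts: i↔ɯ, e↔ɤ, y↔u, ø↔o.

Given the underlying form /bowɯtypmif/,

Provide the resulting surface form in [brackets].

/y/ harmonizes with /o/ ([+back]) → [u]
/i/ harmonizes with /o/ ([+back]) → [ɯ]

[bowɯtupmɯf]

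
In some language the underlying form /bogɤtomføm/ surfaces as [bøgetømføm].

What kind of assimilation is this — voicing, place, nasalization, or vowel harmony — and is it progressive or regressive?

vowel harmony, regressive

/o/→[ø] /ɤ/→[e] /o/→[ø].
Vowels agree with the last vowel, so the harmony is regressive.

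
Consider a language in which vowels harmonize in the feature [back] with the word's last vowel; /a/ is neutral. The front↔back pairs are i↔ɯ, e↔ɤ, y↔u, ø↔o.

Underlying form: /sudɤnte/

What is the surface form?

[sydente]

/u/ harmonizes with /e/ ([-back]) → [y]
/ɤ/ harmonizes with /e/ ([-back]) → [e]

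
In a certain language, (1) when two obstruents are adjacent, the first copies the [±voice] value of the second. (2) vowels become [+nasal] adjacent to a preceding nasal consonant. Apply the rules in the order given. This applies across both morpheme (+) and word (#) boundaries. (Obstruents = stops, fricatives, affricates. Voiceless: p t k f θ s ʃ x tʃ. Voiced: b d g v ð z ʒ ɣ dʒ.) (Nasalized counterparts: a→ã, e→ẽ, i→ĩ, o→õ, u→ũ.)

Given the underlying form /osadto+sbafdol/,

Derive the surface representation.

[osatto+zbavdol]

Rule 1: /d/ before /t/ (voiceless) → [t]
Rule 1: /s/ before /b/ (voiced) → [z]
Rule 1: /f/ before /d/ (voiced) → [v]
After rule 1: osatto+zbavdol
Rule 2: no segment meets the rule's conditions; no change.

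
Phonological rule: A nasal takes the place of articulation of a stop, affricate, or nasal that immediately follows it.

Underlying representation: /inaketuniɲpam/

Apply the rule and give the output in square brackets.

/ɲ/ before /p/ (labial) → [m]

[inaketunimpam]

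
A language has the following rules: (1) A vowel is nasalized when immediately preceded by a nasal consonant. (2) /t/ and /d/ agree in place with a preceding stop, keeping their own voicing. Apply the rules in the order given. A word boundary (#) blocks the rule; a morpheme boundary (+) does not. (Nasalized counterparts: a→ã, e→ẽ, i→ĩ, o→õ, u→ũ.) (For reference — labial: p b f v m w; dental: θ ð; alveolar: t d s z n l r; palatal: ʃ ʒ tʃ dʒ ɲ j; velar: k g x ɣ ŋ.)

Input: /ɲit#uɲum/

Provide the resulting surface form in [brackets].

[ɲĩt#uɲũm]

Rule 1: /i/ after nasal /ɲ/ → [ĩ]
Rule 1: /u/ after nasal /ɲ/ → [ũ]
After rule 1: ɲĩt#uɲũm
Rule 2: no segment meets the rule's conditions; no change.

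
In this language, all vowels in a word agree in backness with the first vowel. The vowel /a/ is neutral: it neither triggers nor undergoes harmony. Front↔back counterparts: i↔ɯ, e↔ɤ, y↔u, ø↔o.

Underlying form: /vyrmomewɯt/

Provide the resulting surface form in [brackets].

[vyrmømewit]

/o/ harmonizes with /y/ ([-back]) → [ø]
/ɯ/ harmonizes with /y/ ([-back]) → [i]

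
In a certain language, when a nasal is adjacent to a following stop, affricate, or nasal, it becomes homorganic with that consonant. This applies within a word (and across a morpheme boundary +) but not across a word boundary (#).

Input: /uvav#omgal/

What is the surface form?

[uvav#oŋgal]

/m/ before /g/ (velar) → [ŋ]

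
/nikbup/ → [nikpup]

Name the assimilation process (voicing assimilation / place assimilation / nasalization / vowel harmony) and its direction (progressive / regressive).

voicing assimilation, progressive

/b/→[p].
Each target copies a feature from the preceding segment, so the direction is progressive.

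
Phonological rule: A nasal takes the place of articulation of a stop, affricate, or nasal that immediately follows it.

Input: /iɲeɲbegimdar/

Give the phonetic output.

[iɲembegindar]

/ɲ/ before /b/ (labial) → [m]
/m/ before /d/ (alveolar) → [n]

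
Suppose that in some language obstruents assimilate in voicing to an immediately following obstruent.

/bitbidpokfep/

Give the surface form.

[bidbitpokfep]

/t/ before /b/ (voiced) → [d]
/d/ before /p/ (voiceless) → [t]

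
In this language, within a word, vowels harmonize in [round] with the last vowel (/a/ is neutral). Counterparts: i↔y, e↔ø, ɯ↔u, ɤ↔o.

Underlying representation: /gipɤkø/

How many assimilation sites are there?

/i/ harmonizes with /ø/ ([+round]) → [y]
/ɤ/ harmonizes with /ø/ ([+round]) → [o]
2 segments change.

2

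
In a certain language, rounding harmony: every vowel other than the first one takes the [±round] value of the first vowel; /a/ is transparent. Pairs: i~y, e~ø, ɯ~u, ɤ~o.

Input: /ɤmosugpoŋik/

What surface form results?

[ɤmɤsɯgpɤŋik]

/o/ harmonizes with /ɤ/ ([-round]) → [ɤ]
/u/ harmonizes with /ɤ/ ([-round]) → [ɯ]
/o/ harmonizes with /ɤ/ ([-round]) → [ɤ]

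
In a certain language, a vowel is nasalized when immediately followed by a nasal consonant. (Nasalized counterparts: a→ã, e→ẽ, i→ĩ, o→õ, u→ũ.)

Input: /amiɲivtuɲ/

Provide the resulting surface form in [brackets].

[ãmĩɲivtũɲ]

/a/ before nasal /m/ → [ã]
/i/ before nasal /ɲ/ → [ĩ]
/u/ before nasal /ɲ/ → [ũ]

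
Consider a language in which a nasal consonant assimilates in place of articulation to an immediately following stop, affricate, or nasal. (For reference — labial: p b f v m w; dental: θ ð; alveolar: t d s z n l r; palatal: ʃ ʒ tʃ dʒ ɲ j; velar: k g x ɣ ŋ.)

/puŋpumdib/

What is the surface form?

[pumpundib]

/ŋ/ before /p/ (labial) → [m]
/m/ before /d/ (alveolar) → [n]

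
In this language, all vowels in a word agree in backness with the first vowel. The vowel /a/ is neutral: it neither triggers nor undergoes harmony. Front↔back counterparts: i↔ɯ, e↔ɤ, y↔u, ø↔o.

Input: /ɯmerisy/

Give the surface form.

/e/ harmonizes with /ɯ/ ([+back]) → [ɤ]
/i/ harmonizes with /ɯ/ ([+back]) → [ɯ]
/y/ harmonizes with /ɯ/ ([+back]) → [u]

[ɯmɤrɯsu]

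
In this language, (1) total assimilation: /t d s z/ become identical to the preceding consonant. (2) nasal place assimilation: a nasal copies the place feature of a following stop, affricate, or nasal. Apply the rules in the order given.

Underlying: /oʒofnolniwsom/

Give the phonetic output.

[oʒofnolniwwom]

Rule 1: /s/ after /w/ → [w] (total assimilation)
After rule 1: oʒofnolniwwom
Rule 2: no segment meets the rule's conditions; no change.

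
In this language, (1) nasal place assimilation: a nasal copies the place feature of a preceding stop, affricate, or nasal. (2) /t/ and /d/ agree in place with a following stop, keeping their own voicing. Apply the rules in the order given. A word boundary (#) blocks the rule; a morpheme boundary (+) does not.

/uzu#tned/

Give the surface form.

[uzu#tned]

Rule 1: no segment meets the rule's conditions; no change.
After rule 1: uzu#tned
Rule 2: no segment meets the rule's conditions; no change.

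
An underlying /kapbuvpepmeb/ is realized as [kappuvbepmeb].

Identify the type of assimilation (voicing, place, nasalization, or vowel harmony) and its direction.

voicing assimilation, progressive

/b/→[p] /p/→[b].
Each target copies a feature from the preceding segment, so the direction is progressive.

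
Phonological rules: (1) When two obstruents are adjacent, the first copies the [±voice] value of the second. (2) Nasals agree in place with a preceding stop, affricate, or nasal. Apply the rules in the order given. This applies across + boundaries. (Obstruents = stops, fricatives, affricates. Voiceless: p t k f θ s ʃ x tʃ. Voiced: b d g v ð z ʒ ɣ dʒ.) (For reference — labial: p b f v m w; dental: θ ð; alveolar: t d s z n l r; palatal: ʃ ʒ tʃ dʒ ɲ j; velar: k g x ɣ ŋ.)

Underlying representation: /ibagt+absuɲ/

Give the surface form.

Rule 1: /g/ before /t/ (voiceless) → [k]
Rule 1: /b/ before /s/ (voiceless) → [p]
After rule 1: ibakt+apsuɲ
Rule 2: no segment meets the rule's conditions; no change.

[ibakt+apsuɲ]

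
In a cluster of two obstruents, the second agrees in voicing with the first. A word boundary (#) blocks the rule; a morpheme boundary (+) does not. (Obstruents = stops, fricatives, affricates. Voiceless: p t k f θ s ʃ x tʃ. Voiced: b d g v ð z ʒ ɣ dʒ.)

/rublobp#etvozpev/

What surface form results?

[rublobb#etfozbev]

/p/ after /b/ (voiced) → [b]
/v/ after /t/ (voiceless) → [f]
/p/ after /z/ (voiced) → [b]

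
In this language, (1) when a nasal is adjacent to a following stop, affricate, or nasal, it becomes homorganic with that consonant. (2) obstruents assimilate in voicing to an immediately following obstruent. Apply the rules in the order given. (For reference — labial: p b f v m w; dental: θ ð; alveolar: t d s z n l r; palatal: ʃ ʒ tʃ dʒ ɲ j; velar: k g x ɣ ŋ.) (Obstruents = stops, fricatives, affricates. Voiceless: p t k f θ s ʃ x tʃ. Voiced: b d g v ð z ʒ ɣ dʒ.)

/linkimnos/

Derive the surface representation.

Rule 1: /n/ before /k/ (velar) → [ŋ]
Rule 1: /m/ before /n/ (alveolar) → [n]
After rule 1: liŋkinnos
Rule 2: no segment meets the rule's conditions; no change.

[liŋkinnos]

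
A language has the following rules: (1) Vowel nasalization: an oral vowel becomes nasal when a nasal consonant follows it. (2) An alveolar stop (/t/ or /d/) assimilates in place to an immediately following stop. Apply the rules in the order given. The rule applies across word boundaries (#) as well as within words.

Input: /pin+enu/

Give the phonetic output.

[pĩn+ẽnu]

Rule 1: /i/ before nasal /n/ → [ĩ]
Rule 1: /e/ before nasal /n/ → [ẽ]
After rule 1: pĩn+ẽnu
Rule 2: no segment meets the rule's conditions; no change.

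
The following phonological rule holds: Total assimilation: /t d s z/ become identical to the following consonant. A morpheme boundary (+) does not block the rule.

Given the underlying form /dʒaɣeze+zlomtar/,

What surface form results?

[dʒaɣeze+llomtar]

/z/ before /l/ → [l] (total assimilation)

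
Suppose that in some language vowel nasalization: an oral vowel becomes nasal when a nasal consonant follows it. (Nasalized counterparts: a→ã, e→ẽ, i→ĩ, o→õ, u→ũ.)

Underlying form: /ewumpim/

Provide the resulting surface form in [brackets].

[ewũmpĩm]

/u/ before nasal /m/ → [ũ]
/i/ before nasal /m/ → [ĩ]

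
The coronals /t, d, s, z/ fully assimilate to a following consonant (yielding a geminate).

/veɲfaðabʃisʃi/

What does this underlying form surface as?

[veɲfaðabʃiʃʃi]

/s/ before /ʃ/ → [ʃ] (total assimilation)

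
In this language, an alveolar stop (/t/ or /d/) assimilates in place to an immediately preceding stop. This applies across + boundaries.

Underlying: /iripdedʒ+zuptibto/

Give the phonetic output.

[iripbedʒ+zuppibpo]

/d/ after /p/ (labial) → [b]
/t/ after /p/ (labial) → [p]
/t/ after /b/ (labial) → [p]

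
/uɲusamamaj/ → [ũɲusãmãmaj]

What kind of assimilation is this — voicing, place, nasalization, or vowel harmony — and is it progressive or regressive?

nasalization, regressive

/u/→[ũ] /a/→[ã] /a/→[ã].
Each target copies a feature from the following segment, so the direction is regressive.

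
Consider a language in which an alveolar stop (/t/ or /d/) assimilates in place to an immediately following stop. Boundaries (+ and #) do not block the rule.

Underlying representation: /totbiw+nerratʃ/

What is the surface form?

/t/ before /b/ (labial) → [p]

[topbiw+nerratʃ]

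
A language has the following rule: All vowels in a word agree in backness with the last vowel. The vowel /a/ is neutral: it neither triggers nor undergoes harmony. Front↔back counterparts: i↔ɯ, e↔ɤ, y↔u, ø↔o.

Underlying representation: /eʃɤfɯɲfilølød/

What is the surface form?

/ɤ/ harmonizes with /ø/ ([-back]) → [e]
/ɯ/ harmonizes with /ø/ ([-back]) → [i]

[eʃefiɲfilølød]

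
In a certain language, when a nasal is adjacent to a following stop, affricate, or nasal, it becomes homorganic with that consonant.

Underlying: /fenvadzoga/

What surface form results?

no segment meets the rule's conditions; no change.

[fenvadzoga]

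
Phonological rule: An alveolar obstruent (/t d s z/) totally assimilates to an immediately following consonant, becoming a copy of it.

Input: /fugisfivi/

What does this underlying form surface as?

[fugiffivi]

/s/ before /f/ → [f] (total assimilation)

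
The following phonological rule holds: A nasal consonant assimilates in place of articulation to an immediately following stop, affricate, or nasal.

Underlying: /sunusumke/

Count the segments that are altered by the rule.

/m/ before /k/ (velar) → [ŋ]
1 segment changes.

1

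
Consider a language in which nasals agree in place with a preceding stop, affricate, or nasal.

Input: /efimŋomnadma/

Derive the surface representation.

[efimmommadna]

/ŋ/ after /m/ (labial) → [m]
/n/ after /m/ (labial) → [m]
/m/ after /d/ (alveolar) → [n]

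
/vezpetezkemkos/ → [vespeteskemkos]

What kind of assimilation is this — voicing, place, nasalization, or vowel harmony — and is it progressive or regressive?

/z/→[s] /z/→[s].
Each target copies a feature from the following segment, so the direction is regressive.

voicing assimilation, regressive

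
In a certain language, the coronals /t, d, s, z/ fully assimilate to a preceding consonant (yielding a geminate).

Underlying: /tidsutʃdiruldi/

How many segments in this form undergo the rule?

3

/s/ after /d/ → [d] (total assimilation)
/d/ after /tʃ/ → [tʃ] (total assimilation)
/d/ after /l/ → [l] (total assimilation)
3 segments change.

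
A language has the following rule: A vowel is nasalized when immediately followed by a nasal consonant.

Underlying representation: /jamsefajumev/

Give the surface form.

[jãmsefajũmev]

/a/ before nasal /m/ → [ã]
/u/ before nasal /m/ → [ũ]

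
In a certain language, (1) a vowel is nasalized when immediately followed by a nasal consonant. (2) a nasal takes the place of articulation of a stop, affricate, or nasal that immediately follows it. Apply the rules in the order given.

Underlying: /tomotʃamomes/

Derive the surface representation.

[tõmotʃãmõmes]

Rule 1: /o/ before nasal /m/ → [õ]
Rule 1: /a/ before nasal /m/ → [ã]
Rule 1: /o/ before nasal /m/ → [õ]
After rule 1: tõmotʃãmõmes
Rule 2: no segment meets the rule's conditions; no change.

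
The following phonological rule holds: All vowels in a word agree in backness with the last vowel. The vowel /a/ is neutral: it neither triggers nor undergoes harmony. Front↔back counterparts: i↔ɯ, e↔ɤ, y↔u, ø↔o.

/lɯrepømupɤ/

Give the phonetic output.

/e/ harmonizes with /ɤ/ ([+back]) → [ɤ]
/ø/ harmonizes with /ɤ/ ([+back]) → [o]

[lɯrɤpomupɤ]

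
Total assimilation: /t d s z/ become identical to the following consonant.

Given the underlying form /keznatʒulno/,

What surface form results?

/z/ before /n/ → [n] (total assimilation)
/t/ before /ʒ/ → [ʒ] (total assimilation)

[kennaʒʒulno]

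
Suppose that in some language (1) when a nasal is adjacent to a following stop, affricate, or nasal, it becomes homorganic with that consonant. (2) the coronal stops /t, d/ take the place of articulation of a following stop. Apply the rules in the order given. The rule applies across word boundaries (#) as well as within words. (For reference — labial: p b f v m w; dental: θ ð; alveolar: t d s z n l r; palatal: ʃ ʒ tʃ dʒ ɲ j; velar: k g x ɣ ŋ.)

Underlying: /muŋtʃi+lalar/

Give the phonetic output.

[muɲtʃi+lalar]

Rule 1: /ŋ/ before /tʃ/ (palatal) → [ɲ]
After rule 1: muɲtʃi+lalar
Rule 2: no segment meets the rule's conditions; no change.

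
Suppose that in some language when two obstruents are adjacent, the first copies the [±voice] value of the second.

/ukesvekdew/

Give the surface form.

/s/ before /v/ (voiced) → [z]
/k/ before /d/ (voiced) → [g]

[ukezvegdew]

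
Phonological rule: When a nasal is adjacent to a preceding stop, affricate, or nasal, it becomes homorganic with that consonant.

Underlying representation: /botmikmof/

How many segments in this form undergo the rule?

/m/ after /t/ (alveolar) → [n]
/m/ after /k/ (velar) → [ŋ]
2 segments change.

2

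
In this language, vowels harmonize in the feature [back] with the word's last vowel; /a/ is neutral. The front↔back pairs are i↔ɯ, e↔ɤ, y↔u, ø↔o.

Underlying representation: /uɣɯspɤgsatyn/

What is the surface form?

/u/ harmonizes with /y/ ([-back]) → [y]
/ɯ/ harmonizes with /y/ ([-back]) → [i]
/ɤ/ harmonizes with /y/ ([-back]) → [e]

[yɣispegsatyn]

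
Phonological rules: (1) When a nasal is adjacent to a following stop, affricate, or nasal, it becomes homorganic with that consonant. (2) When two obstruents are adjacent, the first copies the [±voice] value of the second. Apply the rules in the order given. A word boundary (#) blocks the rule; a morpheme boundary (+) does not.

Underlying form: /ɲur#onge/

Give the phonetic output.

Rule 1: /n/ before /g/ (velar) → [ŋ]
After rule 1: ɲur#oŋge
Rule 2: no segment meets the rule's conditions; no change.

[ɲur#oŋge]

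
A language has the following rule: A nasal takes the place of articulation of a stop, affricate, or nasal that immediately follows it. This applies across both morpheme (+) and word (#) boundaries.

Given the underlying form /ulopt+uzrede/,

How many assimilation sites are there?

No segment meets the rule's conditions.

0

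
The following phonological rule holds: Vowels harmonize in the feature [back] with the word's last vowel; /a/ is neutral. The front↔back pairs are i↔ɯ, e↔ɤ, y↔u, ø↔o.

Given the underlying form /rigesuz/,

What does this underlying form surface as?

/i/ harmonizes with /u/ ([+back]) → [ɯ]
/e/ harmonizes with /u/ ([+back]) → [ɤ]

[rɯgɤsuz]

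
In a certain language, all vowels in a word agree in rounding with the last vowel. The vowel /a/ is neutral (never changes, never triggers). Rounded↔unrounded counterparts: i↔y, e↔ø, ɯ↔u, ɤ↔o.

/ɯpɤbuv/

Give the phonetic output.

[upobuv]

/ɯ/ harmonizes with /u/ ([+round]) → [u]
/ɤ/ harmonizes with /u/ ([+round]) → [o]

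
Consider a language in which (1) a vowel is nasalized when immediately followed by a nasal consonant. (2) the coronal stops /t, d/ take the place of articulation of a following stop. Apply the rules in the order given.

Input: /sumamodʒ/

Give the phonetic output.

[sũmãmodʒ]

Rule 1: /u/ before nasal /m/ → [ũ]
Rule 1: /a/ before nasal /m/ → [ã]
After rule 1: sũmãmodʒ
Rule 2: no segment meets the rule's conditions; no change.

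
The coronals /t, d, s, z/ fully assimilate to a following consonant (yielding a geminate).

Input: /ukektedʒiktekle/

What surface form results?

[ukektedʒiktekle]

no segment meets the rule's conditions; no change.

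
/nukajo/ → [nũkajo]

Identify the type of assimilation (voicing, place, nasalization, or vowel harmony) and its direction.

/u/→[ũ].
Each target copies a feature from the preceding segment, so the direction is progressive.

nasalization, progressive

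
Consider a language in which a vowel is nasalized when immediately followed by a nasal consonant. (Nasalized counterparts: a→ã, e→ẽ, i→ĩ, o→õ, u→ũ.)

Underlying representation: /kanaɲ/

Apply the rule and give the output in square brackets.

[kãnãɲ]

/a/ before nasal /n/ → [ã]
/a/ before nasal /ɲ/ → [ã]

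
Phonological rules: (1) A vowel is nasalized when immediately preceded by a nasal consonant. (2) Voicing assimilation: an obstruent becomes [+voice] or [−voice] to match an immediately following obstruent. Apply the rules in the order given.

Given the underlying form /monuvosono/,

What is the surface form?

[mõnũvosonõ]

Rule 1: /o/ after nasal /m/ → [õ]
Rule 1: /u/ after nasal /n/ → [ũ]
Rule 1: /o/ after nasal /n/ → [õ]
After rule 1: mõnũvosonõ
Rule 2: no segment meets the rule's conditions; no change.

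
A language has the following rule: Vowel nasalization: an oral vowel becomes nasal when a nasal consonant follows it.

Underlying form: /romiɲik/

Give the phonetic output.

[rõmĩɲik]

/o/ before nasal /m/ → [õ]
/i/ before nasal /ɲ/ → [ĩ]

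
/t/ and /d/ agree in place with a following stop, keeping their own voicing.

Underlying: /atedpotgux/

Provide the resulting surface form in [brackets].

[atebpokgux]

/d/ before /p/ (labial) → [b]
/t/ before /g/ (velar) → [k]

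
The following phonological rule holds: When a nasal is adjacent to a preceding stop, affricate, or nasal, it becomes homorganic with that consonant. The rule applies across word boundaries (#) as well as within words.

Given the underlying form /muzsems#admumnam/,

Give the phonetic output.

/m/ after /d/ (alveolar) → [n]
/n/ after /m/ (labial) → [m]

[muzsems#adnummam]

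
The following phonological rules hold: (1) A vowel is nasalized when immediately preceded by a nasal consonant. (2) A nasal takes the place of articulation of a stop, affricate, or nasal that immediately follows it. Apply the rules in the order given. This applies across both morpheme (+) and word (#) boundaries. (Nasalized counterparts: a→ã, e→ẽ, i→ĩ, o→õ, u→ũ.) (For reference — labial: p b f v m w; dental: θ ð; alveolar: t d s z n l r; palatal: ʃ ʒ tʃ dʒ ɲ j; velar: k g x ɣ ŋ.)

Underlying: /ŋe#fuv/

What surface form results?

Rule 1: /e/ after nasal /ŋ/ → [ẽ]
After rule 1: ŋẽ#fuv
Rule 2: no segment meets the rule's conditions; no change.

[ŋẽ#fuv]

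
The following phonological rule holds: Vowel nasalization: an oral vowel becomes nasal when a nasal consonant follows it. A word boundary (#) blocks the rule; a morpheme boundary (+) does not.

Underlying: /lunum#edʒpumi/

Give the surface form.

/u/ before nasal /n/ → [ũ]
/u/ before nasal /m/ → [ũ]
/u/ before nasal /m/ → [ũ]

[lũnũm#edʒpũmi]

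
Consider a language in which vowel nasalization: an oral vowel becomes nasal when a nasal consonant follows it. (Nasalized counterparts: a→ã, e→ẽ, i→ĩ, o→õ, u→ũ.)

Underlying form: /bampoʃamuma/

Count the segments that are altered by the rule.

/a/ before nasal /m/ → [ã]
/a/ before nasal /m/ → [ã]
/u/ before nasal /m/ → [ũ]
3 segments change.

3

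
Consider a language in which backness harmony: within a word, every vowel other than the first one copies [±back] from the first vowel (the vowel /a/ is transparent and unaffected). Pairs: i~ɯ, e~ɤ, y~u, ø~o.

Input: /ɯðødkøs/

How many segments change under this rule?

/ø/ harmonizes with /ɯ/ ([+back]) → [o]
/ø/ harmonizes with /ɯ/ ([+back]) → [o]
2 segments change.

2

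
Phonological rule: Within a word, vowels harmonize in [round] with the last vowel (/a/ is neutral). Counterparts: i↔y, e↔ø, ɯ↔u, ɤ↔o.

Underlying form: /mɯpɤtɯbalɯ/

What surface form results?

[mɯpɤtɯbalɯ]

no segment meets the rule's conditions; no change.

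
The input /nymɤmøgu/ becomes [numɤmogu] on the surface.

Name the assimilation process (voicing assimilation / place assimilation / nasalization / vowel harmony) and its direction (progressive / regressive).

vowel harmony, regressive

/y/→[u] /ø/→[o].
Vowels agree with the last vowel, so the harmony is regressive.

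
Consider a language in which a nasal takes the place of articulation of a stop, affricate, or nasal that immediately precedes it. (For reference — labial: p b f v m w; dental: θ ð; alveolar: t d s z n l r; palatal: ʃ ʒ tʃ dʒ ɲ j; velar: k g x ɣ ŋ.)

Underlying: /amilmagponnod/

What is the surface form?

no segment meets the rule's conditions; no change.

[amilmagponnod]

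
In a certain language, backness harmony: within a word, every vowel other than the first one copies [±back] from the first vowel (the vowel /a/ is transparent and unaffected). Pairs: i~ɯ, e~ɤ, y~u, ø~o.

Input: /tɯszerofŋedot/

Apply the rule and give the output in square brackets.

[tɯszɤrofŋɤdot]

/e/ harmonizes with /ɯ/ ([+back]) → [ɤ]
/e/ harmonizes with /ɯ/ ([+back]) → [ɤ]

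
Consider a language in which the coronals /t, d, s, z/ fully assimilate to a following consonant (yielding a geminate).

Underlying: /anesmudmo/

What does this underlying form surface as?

/s/ before /m/ → [m] (total assimilation)
/d/ before /m/ → [m] (total assimilation)

[anemmummo]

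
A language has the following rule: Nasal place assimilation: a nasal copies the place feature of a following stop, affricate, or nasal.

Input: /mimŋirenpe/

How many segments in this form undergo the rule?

2

/m/ before /ŋ/ (velar) → [ŋ]
/n/ before /p/ (labial) → [m]
2 segments change.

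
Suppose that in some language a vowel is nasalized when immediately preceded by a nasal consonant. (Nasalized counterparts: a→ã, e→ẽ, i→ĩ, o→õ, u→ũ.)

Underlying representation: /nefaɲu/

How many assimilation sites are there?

/e/ after nasal /n/ → [ẽ]
/u/ after nasal /ɲ/ → [ũ]
2 segments change.

2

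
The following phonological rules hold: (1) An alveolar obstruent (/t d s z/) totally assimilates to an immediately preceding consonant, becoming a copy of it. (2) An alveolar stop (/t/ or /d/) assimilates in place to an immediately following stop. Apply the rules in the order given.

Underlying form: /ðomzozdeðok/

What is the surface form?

[ðommozzeðok]

Rule 1: /z/ after /m/ → [m] (total assimilation)
Rule 1: /d/ after /z/ → [z] (total assimilation)
After rule 1: ðommozzeðok
Rule 2: no segment meets the rule's conditions; no change.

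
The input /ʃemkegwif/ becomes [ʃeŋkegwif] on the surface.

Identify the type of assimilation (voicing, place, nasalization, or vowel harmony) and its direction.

/m/→[ŋ].
Each target copies a feature from the following segment, so the direction is regressive.

place assimilation, regressive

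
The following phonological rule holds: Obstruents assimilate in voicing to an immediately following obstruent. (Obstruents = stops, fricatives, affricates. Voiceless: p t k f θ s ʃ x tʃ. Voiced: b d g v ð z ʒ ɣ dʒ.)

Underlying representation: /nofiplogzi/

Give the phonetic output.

[nofiplogzi]

no segment meets the rule's conditions; no change.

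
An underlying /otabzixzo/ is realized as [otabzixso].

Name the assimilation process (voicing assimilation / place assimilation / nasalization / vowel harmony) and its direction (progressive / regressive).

voicing assimilation, progressive

/z/→[s].
Each target copies a feature from the preceding segment, so the direction is progressive.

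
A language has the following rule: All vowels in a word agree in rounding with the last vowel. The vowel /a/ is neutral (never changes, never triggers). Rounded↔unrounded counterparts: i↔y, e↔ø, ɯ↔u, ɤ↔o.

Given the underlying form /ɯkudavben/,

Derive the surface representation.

[ɯkɯdavben]

/u/ harmonizes with /e/ ([-round]) → [ɯ]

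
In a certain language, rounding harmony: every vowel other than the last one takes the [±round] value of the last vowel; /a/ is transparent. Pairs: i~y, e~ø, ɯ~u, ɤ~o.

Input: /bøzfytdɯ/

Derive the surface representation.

[bezfitdɯ]

/ø/ harmonizes with /ɯ/ ([-round]) → [e]
/y/ harmonizes with /ɯ/ ([-round]) → [i]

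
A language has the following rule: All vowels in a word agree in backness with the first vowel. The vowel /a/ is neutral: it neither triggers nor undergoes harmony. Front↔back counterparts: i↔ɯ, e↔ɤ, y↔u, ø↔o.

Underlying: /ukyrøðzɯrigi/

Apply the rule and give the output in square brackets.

[ukuroðzɯrɯgɯ]

/y/ harmonizes with /u/ ([+back]) → [u]
/ø/ harmonizes with /u/ ([+back]) → [o]
/i/ harmonizes with /u/ ([+back]) → [ɯ]
/i/ harmonizes with /u/ ([+back]) → [ɯ]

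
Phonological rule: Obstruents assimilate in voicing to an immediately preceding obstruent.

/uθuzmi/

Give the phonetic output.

no segment meets the rule's conditions; no change.

[uθuzmi]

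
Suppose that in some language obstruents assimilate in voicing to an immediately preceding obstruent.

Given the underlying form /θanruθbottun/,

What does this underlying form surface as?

/b/ after /θ/ (voiceless) → [p]

[θanruθpottun]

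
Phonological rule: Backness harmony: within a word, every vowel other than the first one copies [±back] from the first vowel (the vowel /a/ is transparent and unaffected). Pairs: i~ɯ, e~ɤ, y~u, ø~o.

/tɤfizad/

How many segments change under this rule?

1

/i/ harmonizes with /ɤ/ ([+back]) → [ɯ]
1 segment changes.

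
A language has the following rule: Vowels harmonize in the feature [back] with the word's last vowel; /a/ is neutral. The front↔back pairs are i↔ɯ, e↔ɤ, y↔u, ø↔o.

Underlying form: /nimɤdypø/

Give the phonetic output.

/ɤ/ harmonizes with /ø/ ([-back]) → [e]

[nimedypø]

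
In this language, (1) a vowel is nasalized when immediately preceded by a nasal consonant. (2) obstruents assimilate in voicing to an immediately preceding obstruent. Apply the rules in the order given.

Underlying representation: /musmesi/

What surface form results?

Rule 1: /u/ after nasal /m/ → [ũ]
Rule 1: /e/ after nasal /m/ → [ẽ]
After rule 1: mũsmẽsi
Rule 2: no segment meets the rule's conditions; no change.

[mũsmẽsi]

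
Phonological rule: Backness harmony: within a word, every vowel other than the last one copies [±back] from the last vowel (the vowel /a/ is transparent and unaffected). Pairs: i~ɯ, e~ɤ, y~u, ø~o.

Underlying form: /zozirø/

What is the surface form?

[zøzirø]

/o/ harmonizes with /ø/ ([-back]) → [ø]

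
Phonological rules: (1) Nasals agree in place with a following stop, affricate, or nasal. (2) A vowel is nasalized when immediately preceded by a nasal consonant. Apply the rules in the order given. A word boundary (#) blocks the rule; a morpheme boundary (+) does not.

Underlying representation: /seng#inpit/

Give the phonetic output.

Rule 1: /n/ before /g/ (velar) → [ŋ]
Rule 1: /n/ before /p/ (labial) → [m]
After rule 1: seŋg#impit
Rule 2: no segment meets the rule's conditions; no change.

[seŋg#impit]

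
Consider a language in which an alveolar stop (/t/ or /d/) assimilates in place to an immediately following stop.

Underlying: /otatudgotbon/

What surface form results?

/d/ before /g/ (velar) → [g]
/t/ before /b/ (labial) → [p]

[otatuggopbon]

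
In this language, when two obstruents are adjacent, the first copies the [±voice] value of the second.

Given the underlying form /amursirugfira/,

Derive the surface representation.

[amursirukfira]

/g/ before /f/ (voiceless) → [k]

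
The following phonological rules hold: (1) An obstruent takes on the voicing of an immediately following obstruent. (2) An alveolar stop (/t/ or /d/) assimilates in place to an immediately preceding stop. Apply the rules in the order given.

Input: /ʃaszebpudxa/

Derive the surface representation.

Rule 1: /s/ before /z/ (voiced) → [z]
Rule 1: /b/ before /p/ (voiceless) → [p]
Rule 1: /d/ before /x/ (voiceless) → [t]
After rule 1: ʃazzepputxa
Rule 2: no segment meets the rule's conditions; no change.

[ʃazzepputxa]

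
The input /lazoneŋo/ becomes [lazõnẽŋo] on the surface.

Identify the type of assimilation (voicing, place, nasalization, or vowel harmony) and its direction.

nasalization, regressive

/o/→[õ] /e/→[ẽ].
Each target copies a feature from the following segment, so the direction is regressive.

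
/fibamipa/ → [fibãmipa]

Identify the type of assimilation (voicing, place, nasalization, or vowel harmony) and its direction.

/a/→[ã].
Each target copies a feature from the following segment, so the direction is regressive.

nasalization, regressive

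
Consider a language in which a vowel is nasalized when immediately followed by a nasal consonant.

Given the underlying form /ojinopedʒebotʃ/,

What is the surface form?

[ojĩnopedʒebotʃ]

/i/ before nasal /n/ → [ĩ]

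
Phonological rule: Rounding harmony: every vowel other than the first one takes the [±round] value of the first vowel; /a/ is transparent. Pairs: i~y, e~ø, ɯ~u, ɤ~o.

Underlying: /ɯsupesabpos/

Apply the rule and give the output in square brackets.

/u/ harmonizes with /ɯ/ ([-round]) → [ɯ]
/o/ harmonizes with /ɯ/ ([-round]) → [ɤ]

[ɯsɯpesabpɤs]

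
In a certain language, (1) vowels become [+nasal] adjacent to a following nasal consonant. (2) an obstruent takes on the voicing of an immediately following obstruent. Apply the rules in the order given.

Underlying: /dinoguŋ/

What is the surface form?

[dĩnogũŋ]

Rule 1: /i/ before nasal /n/ → [ĩ]
Rule 1: /u/ before nasal /ŋ/ → [ũ]
After rule 1: dĩnogũŋ
Rule 2: no segment meets the rule's conditions; no change.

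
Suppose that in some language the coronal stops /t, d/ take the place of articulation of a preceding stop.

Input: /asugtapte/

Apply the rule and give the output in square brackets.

/t/ after /g/ (velar) → [k]
/t/ after /p/ (labial) → [p]

[asugkappe]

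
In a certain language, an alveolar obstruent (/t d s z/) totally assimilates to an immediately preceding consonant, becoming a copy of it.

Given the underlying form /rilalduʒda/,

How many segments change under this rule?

/d/ after /l/ → [l] (total assimilation)
/d/ after /ʒ/ → [ʒ] (total assimilation)
2 segments change.

2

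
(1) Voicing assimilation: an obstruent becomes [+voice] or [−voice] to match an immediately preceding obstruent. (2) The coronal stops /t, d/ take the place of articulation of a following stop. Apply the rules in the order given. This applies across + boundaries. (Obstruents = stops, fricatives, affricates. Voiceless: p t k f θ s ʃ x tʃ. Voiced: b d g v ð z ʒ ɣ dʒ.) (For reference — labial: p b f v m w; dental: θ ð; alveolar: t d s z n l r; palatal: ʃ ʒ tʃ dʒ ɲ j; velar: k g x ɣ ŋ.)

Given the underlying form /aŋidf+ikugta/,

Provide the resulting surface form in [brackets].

[aŋidv+ikugda]

Rule 1: /f/ after /d/ (voiced) → [v]
Rule 1: /t/ after /g/ (voiced) → [d]
After rule 1: aŋidv+ikugda
Rule 2: no segment meets the rule's conditions; no change.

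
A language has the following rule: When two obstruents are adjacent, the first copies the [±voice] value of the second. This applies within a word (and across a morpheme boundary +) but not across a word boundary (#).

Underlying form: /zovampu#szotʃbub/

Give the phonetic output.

/s/ before /z/ (voiced) → [z]
/tʃ/ before /b/ (voiced) → [dʒ]

[zovampu#zzodʒbub]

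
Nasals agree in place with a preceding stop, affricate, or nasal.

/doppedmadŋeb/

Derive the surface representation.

[doppednadneb]

/m/ after /d/ (alveolar) → [n]
/ŋ/ after /d/ (alveolar) → [n]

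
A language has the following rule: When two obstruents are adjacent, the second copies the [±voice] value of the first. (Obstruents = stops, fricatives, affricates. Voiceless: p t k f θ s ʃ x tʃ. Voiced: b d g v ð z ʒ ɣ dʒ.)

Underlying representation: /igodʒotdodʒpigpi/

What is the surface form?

[igodʒottodʒbigbi]

/d/ after /t/ (voiceless) → [t]
/p/ after /dʒ/ (voiced) → [b]
/p/ after /g/ (voiced) → [b]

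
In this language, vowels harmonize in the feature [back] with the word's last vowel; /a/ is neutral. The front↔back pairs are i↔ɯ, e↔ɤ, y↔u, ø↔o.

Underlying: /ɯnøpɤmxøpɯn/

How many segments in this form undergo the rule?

2

/ø/ harmonizes with /ɯ/ ([+back]) → [o]
/ø/ harmonizes with /ɯ/ ([+back]) → [o]
2 segments change.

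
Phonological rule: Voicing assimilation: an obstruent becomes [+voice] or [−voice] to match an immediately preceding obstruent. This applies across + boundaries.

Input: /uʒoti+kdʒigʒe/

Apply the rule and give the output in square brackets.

[uʒoti+ktʃigʒe]

/dʒ/ after /k/ (voiceless) → [tʃ]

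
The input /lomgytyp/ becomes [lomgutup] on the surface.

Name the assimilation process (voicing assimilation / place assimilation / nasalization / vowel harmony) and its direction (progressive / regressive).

vowel harmony, progressive

/y/→[u] /y/→[u].
Vowels agree with the first vowel, so the harmony is progressive.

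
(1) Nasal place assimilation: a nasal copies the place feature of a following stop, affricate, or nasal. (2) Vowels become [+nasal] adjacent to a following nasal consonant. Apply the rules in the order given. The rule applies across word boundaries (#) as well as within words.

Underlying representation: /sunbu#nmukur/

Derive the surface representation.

[sũmbũ#mmukur]

Rule 1: /n/ before /b/ (labial) → [m]
Rule 1: /n/ before /m/ (labial) → [m]
After rule 1: sumbu#mmukur
Rule 2: /u/ before nasal /m/ → [ũ]
Rule 2: /u/ before nasal /m/ → [ũ]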